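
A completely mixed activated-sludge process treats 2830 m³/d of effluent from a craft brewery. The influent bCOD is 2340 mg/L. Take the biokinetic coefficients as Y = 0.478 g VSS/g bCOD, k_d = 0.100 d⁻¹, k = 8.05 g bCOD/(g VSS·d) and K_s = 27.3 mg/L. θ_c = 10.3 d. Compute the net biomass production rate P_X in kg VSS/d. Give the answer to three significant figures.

For a completely mixed reactor with recycle the Lawrence–McCarty relation gives S = K_s·(1 + k_d·θ_c) / [θ_c·(Y·k − k_d) − 1] = 27.3 × (1 + 0.100 × 10.3) / [10.3 × (0.478 × 8.05 − 0.100) − 1] = 55.42 / 37.60 = 1.474 mg/L.
The observed yield is Y_obs = Y/(1 + k_d·θ_c) = 0.478 / (1 + 0.100 × 10.3) = 0.478 / 2.030 = 0.2355 g VSS per g bCOD removed.
Substrate removed = Q·(S₀ − S) = 2830 m³/d × (2340 − 1.47) g/m³ = 6.62×10^6 g/d = 6618 kg/d.
Net biomass production P_X = Y_obs × Q·(S₀ − S) = 0.2355 × 6618 = 1558 kg VSS/d.

P_X ≈ 1560 kg VSS/d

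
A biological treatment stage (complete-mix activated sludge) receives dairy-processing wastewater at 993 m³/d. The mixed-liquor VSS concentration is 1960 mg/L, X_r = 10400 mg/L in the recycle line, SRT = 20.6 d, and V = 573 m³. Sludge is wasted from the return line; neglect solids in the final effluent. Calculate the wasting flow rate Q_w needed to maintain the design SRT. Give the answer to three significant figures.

θ_c = V·X/(Q_w·X_r) when wasting from the recycle, so Q_w = V·X/(θ_c·X_r) = 573.0 × 1960 / (20.6 × 10400) = 5.242 m³/d.

Q_w ≈ 5.24 m³/d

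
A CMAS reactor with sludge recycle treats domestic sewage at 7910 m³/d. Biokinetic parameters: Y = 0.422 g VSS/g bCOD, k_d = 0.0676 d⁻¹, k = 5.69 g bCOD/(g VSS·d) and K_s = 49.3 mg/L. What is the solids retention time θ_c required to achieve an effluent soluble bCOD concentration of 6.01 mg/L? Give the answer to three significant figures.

θ_c ≈ 5.17 d

Specific growth rate at S = 6.01 mg/L: μ = YkS/(K_s+S) = 0.422·5.69·6.01/(49.3+6.01) = 0.2609 d⁻¹.
θ_c = 1/(μ − k_d) = 1/(0.2609 − 0.0676) = 1/0.1933 = 5.173 d.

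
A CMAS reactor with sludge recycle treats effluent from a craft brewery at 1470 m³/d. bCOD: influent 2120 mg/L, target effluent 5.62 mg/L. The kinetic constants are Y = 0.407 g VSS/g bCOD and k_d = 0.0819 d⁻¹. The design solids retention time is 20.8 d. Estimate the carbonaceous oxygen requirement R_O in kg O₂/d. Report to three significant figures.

Y_obs = Y / (1 + k_d θ_c) = 0.407 / (1 + 0.0819 × 20.8) = 0.407 / 2.704 = 0.1505.
ΔS = 2120 − 5.62 = 2114 mg/L, so the substrate removal rate is 1470 × 2114/1000 = 3108 kg bCOD/d.
P_X = Y_obs·Q·(S₀ − S) = 0.1505 × 3108 = 467.9 kg VSS/d.
R_O = Q·(S₀ − S) − 1.42·P_X = 3108 − 1.42 × 467.9 = 2444 kg O₂/d.

R_O ≈ 2440 kg O₂/d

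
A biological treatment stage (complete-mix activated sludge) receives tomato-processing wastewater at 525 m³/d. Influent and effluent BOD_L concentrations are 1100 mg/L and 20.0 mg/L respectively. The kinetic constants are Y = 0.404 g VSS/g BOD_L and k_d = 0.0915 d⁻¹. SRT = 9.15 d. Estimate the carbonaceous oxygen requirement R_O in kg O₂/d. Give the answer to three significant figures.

Y_obs = Y / (1 + k_d θ_c) = 0.404 / (1 + 0.0915 × 9.15) = 0.404 / 1.837 = 0.2199.
Mass of BOD_L removed per day: Q(S₀ − S) = 525 × 1080 g/m³ = 567.0 kg/d.
Biomass synthesised: P_X = Y_obs × 567.0 = 124.7 kg VSS/d.
Carbonaceous O₂ demand = substrate oxidised − cell-mass equivalent = 567.0 − 1.42 × 124.7 = 390.0 kg O₂/d.

R_O ≈ 390 kg O₂/d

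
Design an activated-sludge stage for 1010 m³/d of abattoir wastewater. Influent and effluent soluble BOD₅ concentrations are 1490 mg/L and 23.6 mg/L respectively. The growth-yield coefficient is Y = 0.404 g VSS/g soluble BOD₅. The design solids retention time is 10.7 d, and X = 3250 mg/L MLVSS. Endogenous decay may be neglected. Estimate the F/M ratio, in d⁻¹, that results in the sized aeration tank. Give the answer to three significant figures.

With k_d = 0 the design equation reduces to V = Y Q (S₀−S) θ_c / X = 0.404 × 1010 × (1490 − 23.6) × 10.7 / 3250 = 1970 m³.
F/M = Q·S₀ / (V·X) = 1010 × 1490 / (1970 × 3250) = 0.2351 g soluble BOD₅·(g VSS·d)⁻¹.

F/M ≈ 0.235 d⁻¹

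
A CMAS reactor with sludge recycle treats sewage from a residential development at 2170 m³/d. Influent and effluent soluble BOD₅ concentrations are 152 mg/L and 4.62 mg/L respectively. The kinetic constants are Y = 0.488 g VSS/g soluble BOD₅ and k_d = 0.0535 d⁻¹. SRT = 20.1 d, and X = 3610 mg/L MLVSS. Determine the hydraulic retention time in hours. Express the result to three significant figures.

τ ≈ 4.63 h

From the SRT design equation V = Y Q (S₀−S) θ_c / [X (1 + k_d θ_c)] = 0.488 × 2170 × (152 − 4.62) × 20.1 / [3610 × (1 + 0.0535 × 20.1)] = 3.14×10^6 / 7492 = 418.7 m³.
Hydraulic retention time τ = V/Q = 418.7 / 2170 = 0.1930 d = 4.631 h.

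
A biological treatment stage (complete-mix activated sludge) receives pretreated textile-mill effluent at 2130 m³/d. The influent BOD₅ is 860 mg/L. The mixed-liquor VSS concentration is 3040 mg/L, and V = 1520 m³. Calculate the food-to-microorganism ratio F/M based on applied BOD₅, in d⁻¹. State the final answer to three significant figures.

F/M = Q·S₀ / (V·X) = 2130 × 860 / (1520 × 3040) = 0.3964 g BOD₅·(g VSS·d)⁻¹.

F/M ≈ 0.396 d⁻¹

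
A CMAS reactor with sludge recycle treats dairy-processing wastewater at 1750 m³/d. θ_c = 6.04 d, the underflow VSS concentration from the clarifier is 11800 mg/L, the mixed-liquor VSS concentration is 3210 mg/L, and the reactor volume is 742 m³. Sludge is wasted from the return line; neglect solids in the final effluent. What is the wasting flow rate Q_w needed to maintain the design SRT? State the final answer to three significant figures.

Wasting from the return line (neglecting effluent solids): Q_w = V·X / (θ_c·X_r) = 742.0 × 3210 / (6.04 × 11800) = 33.42 m³/d.

Q_w ≈ 33.4 m³/d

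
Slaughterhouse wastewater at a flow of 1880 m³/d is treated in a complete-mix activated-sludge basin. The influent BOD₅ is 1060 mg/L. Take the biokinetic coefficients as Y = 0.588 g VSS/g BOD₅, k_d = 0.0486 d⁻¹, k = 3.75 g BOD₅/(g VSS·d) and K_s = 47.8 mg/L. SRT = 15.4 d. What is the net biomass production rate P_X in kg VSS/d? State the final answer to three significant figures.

P_X ≈ 669 kg VSS/d

From the Monod/SRT balance for a CMAS, S = K_s·(1+k_d θ_c)/[θ_c·(Y k − k_d) − 1] = 47.8 × (1 + 0.0486 × 15.4) / [15.4 × (0.588 × 3.75 − 0.0486) − 1] = 83.58 / 32.21 = 2.595 mg/L.
Y_obs = Y / (1 + k_d θ_c) = 0.588 / (1 + 0.0486 × 15.4) = 0.588 / 1.748 = 0.3363.
Substrate removed = Q·(S₀ − S) = 1880 m³/d × (1060 − 2.59) g/m³ = 1.99×10^6 g/d = 1988 kg/d.
Net biomass production P_X = Y_obs × Q·(S₀ − S) = 0.3363 × 1988 = 668.5 kg VSS/d.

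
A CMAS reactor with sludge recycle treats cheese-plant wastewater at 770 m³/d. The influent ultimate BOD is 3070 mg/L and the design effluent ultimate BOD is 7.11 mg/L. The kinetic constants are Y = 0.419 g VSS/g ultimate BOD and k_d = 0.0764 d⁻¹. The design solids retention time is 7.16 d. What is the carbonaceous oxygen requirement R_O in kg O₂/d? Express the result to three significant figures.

R_O ≈ 1450 kg O₂/d

Correct the yield for decay: Y_obs = Y/(1 + k_d θ_c) = 0.419 / (1 + 0.0764 × 7.16) = 0.419 / 1.547 = 0.2708.
Mass of ultimate BOD removed per day: Q(S₀ − S) = 770 × 3063 g/m³ = 2358 kg/d.
Net sludge production P_X = 0.2708 × 2358 = 638.8 kg VSS/d.
R_O = Q·ΔS − 1.42 P_X = 2358 − 907.0 = 1451 kg O₂/d.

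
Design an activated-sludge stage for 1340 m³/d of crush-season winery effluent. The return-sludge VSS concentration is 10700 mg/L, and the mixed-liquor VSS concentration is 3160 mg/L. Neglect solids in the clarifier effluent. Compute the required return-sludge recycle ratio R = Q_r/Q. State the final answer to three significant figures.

R ≈ 0.419

Solids balance on the clarifier gives (1+R)X = R·X_r, so R = X/(X_r − X) = 3160 / (10700 − 3160) = 0.4191.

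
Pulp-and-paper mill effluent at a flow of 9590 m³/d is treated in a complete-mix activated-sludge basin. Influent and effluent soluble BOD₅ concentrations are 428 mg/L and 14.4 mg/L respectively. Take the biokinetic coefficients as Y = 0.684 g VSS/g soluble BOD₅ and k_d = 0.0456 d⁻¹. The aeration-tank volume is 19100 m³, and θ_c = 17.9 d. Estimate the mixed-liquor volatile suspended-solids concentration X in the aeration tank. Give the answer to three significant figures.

X = Y·Q·ΔS·θ_c / [V·(1 + k_d θ_c)] = 0.684 × 9590 × (428 − 14.4) × 17.9 / [19100 × (1 + 0.0456 × 17.9)] = 1400 mg/L.

X ≈ 1400 mg/L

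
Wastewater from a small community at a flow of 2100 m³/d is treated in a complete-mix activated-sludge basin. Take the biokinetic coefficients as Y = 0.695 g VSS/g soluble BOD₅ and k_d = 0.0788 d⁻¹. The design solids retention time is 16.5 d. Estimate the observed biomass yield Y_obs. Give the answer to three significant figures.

The observed yield is Y_obs = Y/(1 + k_d·θ_c) = 0.695 / (1 + 0.0788 × 16.5) = 0.695 / 2.300 = 0.3021 g VSS per g soluble BOD₅ removed.

Y_obs ≈ 0.302 g VSS/g soluble BOD₅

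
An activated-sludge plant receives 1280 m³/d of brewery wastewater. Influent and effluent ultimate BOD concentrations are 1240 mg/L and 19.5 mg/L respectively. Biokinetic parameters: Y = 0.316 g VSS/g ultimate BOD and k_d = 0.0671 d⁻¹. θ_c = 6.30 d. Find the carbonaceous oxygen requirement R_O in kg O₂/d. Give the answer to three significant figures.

Y_obs = Y / (1 + k_d θ_c) = 0.316 / (1 + 0.0671 × 6.30) = 0.316 / 1.423 = 0.2221.
Q·(S₀ − S) = 1280 × (1240 − 19.5) × 10⁻³ = 1562 kg/d removed.
Biomass synthesised: P_X = Y_obs × 1562 = 347.0 kg VSS/d.
Carbonaceous O₂ demand = substrate oxidised − cell-mass equivalent = 1562 − 1.42 × 347.0 = 1070 kg O₂/d.

R_O ≈ 1070 kg O₂/d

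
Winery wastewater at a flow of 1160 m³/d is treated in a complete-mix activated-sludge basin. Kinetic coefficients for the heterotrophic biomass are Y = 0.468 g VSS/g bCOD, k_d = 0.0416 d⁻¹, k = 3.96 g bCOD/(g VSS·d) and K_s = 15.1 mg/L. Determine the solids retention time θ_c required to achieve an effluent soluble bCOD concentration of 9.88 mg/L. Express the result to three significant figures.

θ_c ≈ 1.45 d

Specific growth rate at S = 9.88 mg/L: μ = YkS/(K_s+S) = 0.468·3.96·9.88/(15.1+9.88) = 0.7330 d⁻¹.
Then 1/θ_c = μ − k_d = 0.7330 − 0.0416 = 0.6914 d⁻¹, giving θ_c = 1.446 d.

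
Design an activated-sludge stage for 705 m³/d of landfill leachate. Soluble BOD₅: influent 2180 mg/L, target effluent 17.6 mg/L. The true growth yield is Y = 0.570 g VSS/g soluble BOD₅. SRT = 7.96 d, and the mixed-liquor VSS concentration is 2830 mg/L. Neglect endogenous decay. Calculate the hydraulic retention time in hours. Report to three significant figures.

V·X = Y·Q·ΔS·θ_c gives V = 0.570 × 705 × (2180 − 17.6) × 7.96 / 2830 = 2444 m³.
HRT = V/Q = 2444 m³ / 705 m³·d⁻¹ = 3.467 d × 24 = 83.20 h.

τ ≈ 83.2 h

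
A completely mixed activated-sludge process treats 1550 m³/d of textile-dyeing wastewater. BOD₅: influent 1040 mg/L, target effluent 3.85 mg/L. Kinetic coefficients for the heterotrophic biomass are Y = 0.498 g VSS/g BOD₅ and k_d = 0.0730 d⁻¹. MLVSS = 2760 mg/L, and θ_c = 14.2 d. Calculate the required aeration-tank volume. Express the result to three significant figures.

V ≈ 2020 m³

Rearranging the biomass balance for a CMAS with decay, V = Y·Q·ΔS·θ_c / [X·(1+k_d θ_c)] = 0.498 × 1550 × (1040 − 3.85) × 14.2 / [2760 × (1 + 0.0730 × 14.2)] = 1.14×10^7 / 5621 = 2020 m³.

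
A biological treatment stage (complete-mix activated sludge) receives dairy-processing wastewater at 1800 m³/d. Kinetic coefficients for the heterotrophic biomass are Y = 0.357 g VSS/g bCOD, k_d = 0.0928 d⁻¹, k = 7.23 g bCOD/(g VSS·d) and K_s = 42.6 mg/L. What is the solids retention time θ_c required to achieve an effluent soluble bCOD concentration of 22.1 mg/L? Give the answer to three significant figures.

θ_c ≈ 1.27 d

At the target effluent, Y k S/(K_s+S) = 0.357×7.23×22.1/64.70 = 0.8816 d⁻¹.
θ_c = 1/(μ − k_d) = 1/(0.8816 − 0.0928) = 1/0.7888 = 1.268 d.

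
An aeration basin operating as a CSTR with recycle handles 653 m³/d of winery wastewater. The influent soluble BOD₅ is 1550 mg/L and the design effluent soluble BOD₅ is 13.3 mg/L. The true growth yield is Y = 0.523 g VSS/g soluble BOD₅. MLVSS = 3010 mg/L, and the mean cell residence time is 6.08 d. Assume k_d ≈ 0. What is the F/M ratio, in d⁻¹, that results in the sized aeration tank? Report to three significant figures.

F/M ≈ 0.317 d⁻¹

Biomass mass balance (decay neglected): V·X = Y·Q·(S₀ − S)·θ_c, so V = 0.523 × 653 × (1550 − 13.3) × 6.08 / 3010 = 1060 m³.
Food-to-microorganism ratio F/M = Q S₀ / (V X) = 653 × 1550 / (1060 × 3010) = 0.3172 d⁻¹.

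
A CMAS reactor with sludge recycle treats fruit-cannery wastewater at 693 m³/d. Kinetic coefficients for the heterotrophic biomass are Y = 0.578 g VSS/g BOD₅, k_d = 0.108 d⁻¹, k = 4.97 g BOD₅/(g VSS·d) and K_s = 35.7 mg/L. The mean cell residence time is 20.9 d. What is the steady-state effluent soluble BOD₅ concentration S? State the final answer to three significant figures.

S ≈ 2.05 mg/L

For a completely mixed reactor with recycle the Lawrence–McCarty relation gives S = K_s·(1 + k_d·θ_c) / [θ_c·(Y·k − k_d) − 1] = 35.7 × (1 + 0.108 × 20.9) / [20.9 × (0.578 × 4.97 − 0.108) − 1] = 116.3 / 56.78 = 2.048 mg/L.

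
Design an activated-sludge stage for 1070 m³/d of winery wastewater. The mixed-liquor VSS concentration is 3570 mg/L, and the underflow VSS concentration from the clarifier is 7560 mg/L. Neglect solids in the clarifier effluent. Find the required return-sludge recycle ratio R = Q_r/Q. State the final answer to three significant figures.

R ≈ 0.895

R = Q_r/Q = X/(X_r − X) = 3570 / (7560 − 3570) = 0.8947.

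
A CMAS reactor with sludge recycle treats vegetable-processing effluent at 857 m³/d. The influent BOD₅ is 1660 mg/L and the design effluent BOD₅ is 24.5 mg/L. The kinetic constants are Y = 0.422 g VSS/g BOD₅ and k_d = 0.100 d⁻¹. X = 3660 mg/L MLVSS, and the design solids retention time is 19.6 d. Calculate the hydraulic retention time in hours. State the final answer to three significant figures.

τ ≈ 30.0 h

Steady-state biomass mass balance: V·X·(1 + k_d·θ_c) = Y·Q·(S₀ − S)·θ_c, so V = 0.422 × 857 × (1660 − 24.5) × 19.6 / [3660 × (1 + 0.100 × 19.6)] = 1.16×10^7 / 10834 = 1070 m³.
Hydraulic retention time τ = V/Q = 1070 / 857 = 1.249 d = 29.97 h.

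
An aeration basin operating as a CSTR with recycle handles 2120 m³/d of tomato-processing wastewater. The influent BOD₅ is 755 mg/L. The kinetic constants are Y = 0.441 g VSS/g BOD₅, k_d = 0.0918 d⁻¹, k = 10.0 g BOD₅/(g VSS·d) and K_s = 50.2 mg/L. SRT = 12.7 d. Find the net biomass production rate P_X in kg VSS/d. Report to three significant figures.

P_X ≈ 325 kg VSS/d

For a completely mixed reactor with recycle the Lawrence–McCarty relation gives S = K_s·(1 + k_d·θ_c) / [θ_c·(Y·k − k_d) − 1] = 50.2 × (1 + 0.0918 × 12.7) / [12.7 × (0.441 × 10.0 − 0.0918) − 1] = 108.7 / 53.84 = 2.019 mg/L.
Correct the yield for decay: Y_obs = Y/(1 + k_d θ_c) = 0.441 / (1 + 0.0918 × 12.7) = 0.441 / 2.166 = 0.2036.
Mass of BOD₅ removed per day: Q(S₀ − S) = 2120 × 753.0 g/m³ = 1596 kg/d.
P_X = Y_obs · Q(S₀ − S) = 0.2036 × 1596 = 325.0 kg VSS/d.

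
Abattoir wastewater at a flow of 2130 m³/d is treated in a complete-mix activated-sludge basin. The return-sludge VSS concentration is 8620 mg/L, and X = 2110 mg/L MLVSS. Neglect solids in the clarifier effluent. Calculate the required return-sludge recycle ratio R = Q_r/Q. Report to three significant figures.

R ≈ 0.324

R = Q_r/Q = X/(X_r − X) = 2110 / (8620 − 2110) = 0.3241.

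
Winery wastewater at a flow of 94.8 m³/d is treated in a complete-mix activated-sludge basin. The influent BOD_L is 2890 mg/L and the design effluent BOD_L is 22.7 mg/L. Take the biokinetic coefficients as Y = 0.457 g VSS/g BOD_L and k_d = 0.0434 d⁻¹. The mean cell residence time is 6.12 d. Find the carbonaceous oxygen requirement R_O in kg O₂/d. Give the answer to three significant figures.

Y_obs = Y / (1 + k_d θ_c) = 0.457 / (1 + 0.0434 × 6.12) = 0.457 / 1.266 = 0.3611.
Substrate removed = Q·(S₀ − S) = 94.8 m³/d × (2890 − 22.7) g/m³ = 2.72×10^5 g/d = 271.8 kg/d.
Biomass synthesised: P_X = Y_obs × 271.8 = 98.15 kg VSS/d.
Carbonaceous O₂ demand = substrate oxidised − cell-mass equivalent = 271.8 − 1.42 × 98.15 = 132.4 kg O₂/d.

R_O ≈ 132 kg O₂/d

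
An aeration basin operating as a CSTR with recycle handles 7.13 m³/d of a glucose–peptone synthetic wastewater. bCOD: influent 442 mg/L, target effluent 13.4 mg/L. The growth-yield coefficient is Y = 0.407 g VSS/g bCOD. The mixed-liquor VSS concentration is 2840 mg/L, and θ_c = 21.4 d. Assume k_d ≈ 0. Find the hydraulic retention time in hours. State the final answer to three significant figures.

V·X = Y·Q·ΔS·θ_c gives V = 0.407 × 7.13 × (442 − 13.4) × 21.4 / 2840 = 9.372 m³.
τ = V/Q = 9.372/7.13 = 1.314 d, or 31.55 h.

τ ≈ 31.5 h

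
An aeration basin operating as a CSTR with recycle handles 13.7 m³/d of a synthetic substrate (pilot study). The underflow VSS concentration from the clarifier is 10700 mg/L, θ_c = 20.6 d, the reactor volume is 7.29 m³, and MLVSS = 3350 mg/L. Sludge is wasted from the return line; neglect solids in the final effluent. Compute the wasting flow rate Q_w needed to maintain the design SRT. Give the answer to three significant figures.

Q_w ≈ 0.111 m³/d

Wasting from the return line (neglecting effluent solids): Q_w = V·X / (θ_c·X_r) = 7.290 × 3350 / (20.6 × 10700) = 0.1108 m³/d.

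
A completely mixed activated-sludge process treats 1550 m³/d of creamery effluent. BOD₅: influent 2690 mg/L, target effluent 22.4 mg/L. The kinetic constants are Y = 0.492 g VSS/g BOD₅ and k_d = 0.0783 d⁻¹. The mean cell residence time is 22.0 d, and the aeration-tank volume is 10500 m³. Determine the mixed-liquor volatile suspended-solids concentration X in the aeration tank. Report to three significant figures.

From V·X·(1 + k_d·θ_c) = Y·Q·(S₀ − S)·θ_c: X = 0.492 × 1550 × (2690 − 22.4) × 22.0 / [10500 × (1 + 0.0783 × 22.0)] = 1566 mg/L.

X ≈ 1570 mg/L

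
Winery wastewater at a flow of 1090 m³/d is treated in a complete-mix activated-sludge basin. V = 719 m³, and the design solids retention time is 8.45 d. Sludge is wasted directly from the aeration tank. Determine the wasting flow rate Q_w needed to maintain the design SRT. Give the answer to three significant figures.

Q_w ≈ 85.1 m³/d

With mixed-liquor wasting, θ_c = V/Q_w, so Q_w = V/θ_c = 719.0/8.45 = 85.09 m³/d.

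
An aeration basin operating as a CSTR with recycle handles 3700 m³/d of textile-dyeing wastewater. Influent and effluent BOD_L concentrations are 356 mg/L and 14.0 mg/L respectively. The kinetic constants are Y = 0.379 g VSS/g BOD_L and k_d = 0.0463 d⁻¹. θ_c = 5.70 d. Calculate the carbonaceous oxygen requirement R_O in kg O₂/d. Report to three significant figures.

Y_obs = Y / (1 + k_d θ_c) = 0.379 / (1 + 0.0463 × 5.70) = 0.379 / 1.264 = 0.2999.
ΔS = 356 − 14.0 = 342.0 mg/L, so the substrate removal rate is 3700 × 342.0/1000 = 1265 kg BOD_L/d.
Biomass synthesised: P_X = Y_obs × 1265 = 379.4 kg VSS/d.
R_O = Q·ΔS − 1.42 P_X = 1265 − 538.8 = 726.6 kg O₂/d.

R_O ≈ 727 kg O₂/d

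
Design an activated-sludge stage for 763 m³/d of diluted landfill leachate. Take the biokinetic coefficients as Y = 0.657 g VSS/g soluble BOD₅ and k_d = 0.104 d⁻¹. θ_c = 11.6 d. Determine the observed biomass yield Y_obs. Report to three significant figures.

Y_obs ≈ 0.298 g VSS/g soluble BOD₅

The observed yield is Y_obs = Y/(1 + k_d·θ_c) = 0.657 / (1 + 0.104 × 11.6) = 0.657 / 2.206 = 0.2978 g VSS per g soluble BOD₅ removed.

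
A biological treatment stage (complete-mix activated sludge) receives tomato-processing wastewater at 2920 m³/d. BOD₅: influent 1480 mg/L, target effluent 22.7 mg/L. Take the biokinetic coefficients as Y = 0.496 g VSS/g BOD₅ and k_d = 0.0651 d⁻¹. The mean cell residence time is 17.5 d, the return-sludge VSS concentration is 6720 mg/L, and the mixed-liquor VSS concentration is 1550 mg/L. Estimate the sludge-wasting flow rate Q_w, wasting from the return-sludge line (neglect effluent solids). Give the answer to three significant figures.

Q_w ≈ 147 m³/d

Steady-state biomass mass balance: V·X·(1 + k_d·θ_c) = Y·Q·(S₀ − S)·θ_c, so V = 0.496 × 2920 × (1480 − 22.7) × 17.5 / [1550 × (1 + 0.0651 × 17.5)] = 3.69×10^7 / 3316 = 11139 m³.
Q_w = (V·X)/(θ_c X_r) = 11139 × 1550 / (17.5 × 6720) = 146.8 m³/d.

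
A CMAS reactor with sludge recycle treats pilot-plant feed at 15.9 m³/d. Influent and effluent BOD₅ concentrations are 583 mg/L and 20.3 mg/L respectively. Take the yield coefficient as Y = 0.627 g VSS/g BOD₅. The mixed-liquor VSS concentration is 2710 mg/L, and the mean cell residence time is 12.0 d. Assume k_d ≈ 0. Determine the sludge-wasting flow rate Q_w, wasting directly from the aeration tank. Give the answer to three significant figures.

Q_w ≈ 2.07 m³/d

With k_d = 0 the design equation reduces to V = Y Q (S₀−S) θ_c / X = 0.627 × 15.9 × (583 − 20.3) × 12.0 / 2710 = 24.84 m³.
For wasting at MLVSS concentration, Q_w = V/θ_c = 24.84/12.0 = 2.070 m³/d.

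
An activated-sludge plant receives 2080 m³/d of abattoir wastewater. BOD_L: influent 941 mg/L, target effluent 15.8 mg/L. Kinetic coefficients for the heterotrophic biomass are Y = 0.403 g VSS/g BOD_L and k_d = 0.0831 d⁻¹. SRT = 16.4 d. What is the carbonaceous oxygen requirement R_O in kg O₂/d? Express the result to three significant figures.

R_O ≈ 1460 kg O₂/d

Correct the yield for decay: Y_obs = Y/(1 + k_d θ_c) = 0.403 / (1 + 0.0831 × 16.4) = 0.403 / 2.363 = 0.1706.
ΔS = 941 − 15.8 = 925.2 mg/L, so the substrate removal rate is 2080 × 925.2/1000 = 1924 kg BOD_L/d.
P_X = Y_obs·Q·(S₀ − S) = 0.1706 × 1924 = 328.2 kg VSS/d.
Carbonaceous O₂ demand = substrate oxidised − cell-mass equivalent = 1924 − 1.42 × 328.2 = 1458 kg O₂/d.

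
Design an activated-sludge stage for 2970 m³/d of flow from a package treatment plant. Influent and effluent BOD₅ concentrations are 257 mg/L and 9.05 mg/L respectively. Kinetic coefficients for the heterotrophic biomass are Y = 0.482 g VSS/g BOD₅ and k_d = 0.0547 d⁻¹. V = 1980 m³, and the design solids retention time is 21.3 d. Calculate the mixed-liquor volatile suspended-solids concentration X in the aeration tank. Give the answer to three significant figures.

X ≈ 1760 mg/L

X = Y·Q·ΔS·θ_c / [V·(1 + k_d θ_c)] = 0.482 × 2970 × (257 − 9.05) × 21.3 / [1980 × (1 + 0.0547 × 21.3)] = 1764 mg/L.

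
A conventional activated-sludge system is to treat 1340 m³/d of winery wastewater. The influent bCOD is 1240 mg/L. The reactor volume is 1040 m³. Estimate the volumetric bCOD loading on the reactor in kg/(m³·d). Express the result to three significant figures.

L_v ≈ 1.60 kg bCOD/(m³·d)

L_v = Q S₀ / V = 1340 × 1240 × 10⁻³ / 1040 = 1.598 kg/(m³·d).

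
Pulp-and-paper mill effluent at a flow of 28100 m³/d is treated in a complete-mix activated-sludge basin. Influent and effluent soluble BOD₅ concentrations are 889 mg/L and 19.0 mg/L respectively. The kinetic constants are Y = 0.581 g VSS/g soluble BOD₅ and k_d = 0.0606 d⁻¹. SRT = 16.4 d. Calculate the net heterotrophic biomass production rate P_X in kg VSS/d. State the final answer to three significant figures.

Correct the yield for decay: Y_obs = Y/(1 + k_d θ_c) = 0.581 / (1 + 0.0606 × 16.4) = 0.581 / 1.994 = 0.2914.
Mass of soluble BOD₅ removed per day: Q(S₀ − S) = 28100 × 870.0 g/m³ = 24447 kg/d.
Net biomass production P_X = Y_obs × Q·(S₀ − S) = 0.2914 × 24447 = 7124 kg VSS/d.

P_X ≈ 7120 kg VSS/d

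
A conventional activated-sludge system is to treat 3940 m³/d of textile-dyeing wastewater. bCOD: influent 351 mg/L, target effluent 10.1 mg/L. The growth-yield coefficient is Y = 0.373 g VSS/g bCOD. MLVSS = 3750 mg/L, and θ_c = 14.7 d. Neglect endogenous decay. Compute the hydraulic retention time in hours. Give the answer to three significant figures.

τ ≈ 12.0 h

Biomass mass balance (decay neglected): V·X = Y·Q·(S₀ − S)·θ_c, so V = 0.373 × 3940 × (351 − 10.1) × 14.7 / 3750 = 1964 m³.
HRT = V/Q = 1964 m³ / 3940 m³·d⁻¹ = 0.4985 d × 24 = 11.96 h.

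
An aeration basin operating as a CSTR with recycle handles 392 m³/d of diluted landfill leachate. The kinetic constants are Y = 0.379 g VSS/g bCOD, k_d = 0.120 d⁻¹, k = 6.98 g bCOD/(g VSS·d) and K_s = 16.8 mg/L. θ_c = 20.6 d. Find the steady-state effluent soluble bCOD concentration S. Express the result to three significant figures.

Effluent substrate depends only on kinetics and SRT: S = K_s(1 + k_d θ_c) / [θ_c(Yk − k_d) − 1] = 16.8 × (1 + 0.120 × 20.6) / [20.6 × (0.379 × 6.98 − 0.120) − 1] = 58.33 / 51.02 = 1.143 mg/L.

S ≈ 1.14 mg/L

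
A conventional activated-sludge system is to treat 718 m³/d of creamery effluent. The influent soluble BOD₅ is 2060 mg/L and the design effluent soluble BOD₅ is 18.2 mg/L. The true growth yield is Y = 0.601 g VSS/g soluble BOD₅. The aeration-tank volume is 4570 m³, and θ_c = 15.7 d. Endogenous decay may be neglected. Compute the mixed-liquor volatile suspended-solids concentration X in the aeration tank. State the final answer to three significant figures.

X ≈ 3030 mg/L

X = Y·Q·ΔS·θ_c / V = 0.601 × 718 × (2060 − 18.2) × 15.7 / 4570 = 3027 mg/L.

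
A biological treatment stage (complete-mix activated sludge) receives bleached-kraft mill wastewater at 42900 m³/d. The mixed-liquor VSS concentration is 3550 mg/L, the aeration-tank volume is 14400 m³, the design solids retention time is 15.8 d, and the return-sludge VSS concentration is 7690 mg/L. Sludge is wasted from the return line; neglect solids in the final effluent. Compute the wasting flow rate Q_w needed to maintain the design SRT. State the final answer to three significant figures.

Wasting from the return line (neglecting effluent solids): Q_w = V·X / (θ_c·X_r) = 14400 × 3550 / (15.8 × 7690) = 420.7 m³/d.

Q_w ≈ 421 m³/d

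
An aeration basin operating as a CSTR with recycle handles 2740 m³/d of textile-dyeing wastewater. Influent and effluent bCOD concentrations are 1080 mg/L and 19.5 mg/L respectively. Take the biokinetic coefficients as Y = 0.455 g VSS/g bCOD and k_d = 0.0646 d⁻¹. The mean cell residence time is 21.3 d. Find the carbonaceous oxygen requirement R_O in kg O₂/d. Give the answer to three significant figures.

Y_obs = Y / (1 + k_d θ_c) = 0.455 / (1 + 0.0646 × 21.3) = 0.455 / 2.376 = 0.1915.
Mass of bCOD removed per day: Q(S₀ − S) = 2740 × 1060 g/m³ = 2906 kg/d.
P_X = Y_obs·Q·(S₀ − S) = 0.1915 × 2906 = 556.5 kg VSS/d.
Carbonaceous O₂ demand = substrate oxidised − cell-mass equivalent = 2906 − 1.42 × 556.5 = 2116 kg O₂/d.

R_O ≈ 2120 kg O₂/d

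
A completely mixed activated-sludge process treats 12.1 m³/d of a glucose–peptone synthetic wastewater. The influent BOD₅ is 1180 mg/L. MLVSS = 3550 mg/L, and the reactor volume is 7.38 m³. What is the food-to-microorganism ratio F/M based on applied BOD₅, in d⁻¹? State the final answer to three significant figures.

F/M = Q·S₀ / (V·X) = 12.1 × 1180 / (7.380 × 3550) = 0.5450 g BOD₅·(g VSS·d)⁻¹.

F/M ≈ 0.545 d⁻¹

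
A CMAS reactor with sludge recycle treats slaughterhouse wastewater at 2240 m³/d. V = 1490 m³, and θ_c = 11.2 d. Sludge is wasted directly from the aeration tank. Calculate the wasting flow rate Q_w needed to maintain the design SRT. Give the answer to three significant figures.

For wasting at MLVSS concentration, Q_w = V/θ_c = 1490/11.2 = 133.0 m³/d.

Q_w ≈ 133 m³/d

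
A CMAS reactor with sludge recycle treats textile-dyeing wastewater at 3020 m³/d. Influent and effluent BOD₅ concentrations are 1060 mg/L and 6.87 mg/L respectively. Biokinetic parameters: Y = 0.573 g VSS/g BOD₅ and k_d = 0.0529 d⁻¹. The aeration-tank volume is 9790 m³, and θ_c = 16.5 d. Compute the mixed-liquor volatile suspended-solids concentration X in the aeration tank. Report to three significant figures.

X ≈ 1640 mg/L

Solving the biomass balance for X: X = Y Q (S₀−S) θ_c / [V (1+k_d θ_c)] = 0.573 × 3020 × (1060 − 6.87) × 16.5 / [9790 × (1 + 0.0529 × 16.5)] = 1640 mg/L.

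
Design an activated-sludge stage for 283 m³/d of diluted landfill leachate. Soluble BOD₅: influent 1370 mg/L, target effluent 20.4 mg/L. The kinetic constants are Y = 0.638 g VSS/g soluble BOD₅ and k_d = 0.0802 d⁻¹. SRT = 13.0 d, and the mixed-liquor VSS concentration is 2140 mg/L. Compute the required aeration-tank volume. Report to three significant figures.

V ≈ 725 m³

From the SRT design equation V = Y Q (S₀−S) θ_c / [X (1 + k_d θ_c)] = 0.638 × 283 × (1370 − 20.4) × 13.0 / [2140 × (1 + 0.0802 × 13.0)] = 3.17×10^6 / 4371 = 724.7 m³.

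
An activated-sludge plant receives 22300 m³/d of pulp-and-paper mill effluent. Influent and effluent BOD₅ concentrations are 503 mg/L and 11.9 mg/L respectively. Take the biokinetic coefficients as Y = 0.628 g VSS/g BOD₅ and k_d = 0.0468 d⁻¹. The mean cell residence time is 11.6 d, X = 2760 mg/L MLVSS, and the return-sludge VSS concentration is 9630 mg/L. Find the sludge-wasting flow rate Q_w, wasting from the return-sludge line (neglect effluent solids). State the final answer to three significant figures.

Rearranging the biomass balance for a CMAS with decay, V = Y·Q·ΔS·θ_c / [X·(1+k_d θ_c)] = 0.628 × 22300 × (503 − 11.9) × 11.6 / [2760 × (1 + 0.0468 × 11.6)] = 7.98×10^7 / 4258 = 18735 m³.
θ_c = V·X/(Q_w·X_r) when wasting from the recycle, so Q_w = V·X/(θ_c·X_r) = 18735 × 2760 / (11.6 × 9630) = 462.9 m³/d.

Q_w ≈ 463 m³/d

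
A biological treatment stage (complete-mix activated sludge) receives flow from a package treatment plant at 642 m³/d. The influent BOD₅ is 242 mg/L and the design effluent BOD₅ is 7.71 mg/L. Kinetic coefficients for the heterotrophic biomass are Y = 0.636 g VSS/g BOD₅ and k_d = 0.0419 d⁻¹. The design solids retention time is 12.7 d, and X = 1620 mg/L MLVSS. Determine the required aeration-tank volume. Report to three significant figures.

V ≈ 489 m³

Rearranging the biomass balance for a CMAS with decay, V = Y·Q·ΔS·θ_c / [X·(1+k_d θ_c)] = 0.636 × 642 × (242 − 7.71) × 12.7 / [1620 × (1 + 0.0419 × 12.7)] = 1.21×10^6 / 2482 = 489.5 m³.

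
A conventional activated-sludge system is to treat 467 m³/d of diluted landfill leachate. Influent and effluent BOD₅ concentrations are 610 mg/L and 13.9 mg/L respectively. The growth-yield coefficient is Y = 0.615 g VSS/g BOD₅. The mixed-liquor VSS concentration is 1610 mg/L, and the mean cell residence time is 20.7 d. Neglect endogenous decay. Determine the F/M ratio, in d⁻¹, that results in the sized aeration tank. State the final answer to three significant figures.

Biomass mass balance (decay neglected): V·X = Y·Q·(S₀ − S)·θ_c, so V = 0.615 × 467 × (610 − 13.9) × 20.7 / 1610 = 2201 m³.
F/M = Q·S₀ / (V·X) = 467 × 610 / (2201 × 1610) = 0.08038 g BOD₅·(g VSS·d)⁻¹.

F/M ≈ 0.0804 d⁻¹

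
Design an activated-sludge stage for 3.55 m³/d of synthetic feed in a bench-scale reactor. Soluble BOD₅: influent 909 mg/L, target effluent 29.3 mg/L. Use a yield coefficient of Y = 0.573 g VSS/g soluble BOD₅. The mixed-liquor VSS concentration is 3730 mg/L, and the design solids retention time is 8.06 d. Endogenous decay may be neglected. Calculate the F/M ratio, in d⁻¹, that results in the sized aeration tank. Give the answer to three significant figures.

F/M ≈ 0.224 d⁻¹

With k_d = 0 the design equation reduces to V = Y Q (S₀−S) θ_c / X = 0.573 × 3.55 × (909 − 29.3) × 8.06 / 3730 = 3.867 m³.
F/M = applied load / biomass = Q·S₀/(V·X) = 3.55 × 909 / (3.867 × 3730) = 0.2237 d⁻¹.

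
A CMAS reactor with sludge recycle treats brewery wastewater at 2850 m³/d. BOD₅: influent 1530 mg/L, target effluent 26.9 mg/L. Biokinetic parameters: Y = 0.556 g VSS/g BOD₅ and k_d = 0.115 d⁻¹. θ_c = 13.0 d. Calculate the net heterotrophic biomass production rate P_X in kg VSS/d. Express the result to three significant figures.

Y_obs = Y / (1 + k_d θ_c) = 0.556 / (1 + 0.115 × 13.0) = 0.556 / 2.495 = 0.2228.
Substrate removed = Q·(S₀ − S) = 2850 m³/d × (1530 − 26.9) g/m³ = 4.28×10^6 g/d = 4284 kg/d.
Net biomass production P_X = Y_obs × Q·(S₀ − S) = 0.2228 × 4284 = 954.6 kg VSS/d.

P_X ≈ 955 kg VSS/d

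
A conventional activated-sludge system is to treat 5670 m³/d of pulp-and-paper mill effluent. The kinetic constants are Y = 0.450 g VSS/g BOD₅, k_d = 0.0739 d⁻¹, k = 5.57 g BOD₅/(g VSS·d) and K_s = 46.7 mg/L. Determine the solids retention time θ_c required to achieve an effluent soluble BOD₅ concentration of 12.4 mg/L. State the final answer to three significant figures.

θ_c ≈ 2.21 d

At the target effluent, Y k S/(K_s+S) = 0.450×5.57×12.4/59.10 = 0.5259 d⁻¹.
Then 1/θ_c = μ − k_d = 0.5259 − 0.0739 = 0.4520 d⁻¹, giving θ_c = 2.212 d.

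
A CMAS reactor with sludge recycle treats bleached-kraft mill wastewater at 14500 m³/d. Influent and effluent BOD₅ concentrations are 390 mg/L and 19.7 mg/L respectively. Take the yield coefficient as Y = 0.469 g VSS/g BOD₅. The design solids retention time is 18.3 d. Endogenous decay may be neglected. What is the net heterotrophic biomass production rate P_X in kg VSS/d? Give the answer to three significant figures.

With endogenous decay neglected, the observed yield equals the true yield: Y_obs = Y = 0.469 g VSS/g BOD₅.
Substrate removed = Q·(S₀ − S) = 14500 m³/d × (390 − 19.7) g/m³ = 5.37×10^6 g/d = 5369 kg/d.
Biomass produced: P_X = Y_obs·Q·ΔS = 0.4690 × 5369 ≈ 2518 kg VSS/d.

P_X ≈ 2520 kg VSS/d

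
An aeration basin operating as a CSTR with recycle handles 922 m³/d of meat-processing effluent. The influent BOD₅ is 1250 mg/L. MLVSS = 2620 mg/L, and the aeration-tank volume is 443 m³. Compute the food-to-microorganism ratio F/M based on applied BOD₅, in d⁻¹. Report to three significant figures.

F/M ≈ 0.993 d⁻¹

Food-to-microorganism ratio F/M = Q S₀ / (V X) = 922 × 1250 / (443.0 × 2620) = 0.9930 d⁻¹.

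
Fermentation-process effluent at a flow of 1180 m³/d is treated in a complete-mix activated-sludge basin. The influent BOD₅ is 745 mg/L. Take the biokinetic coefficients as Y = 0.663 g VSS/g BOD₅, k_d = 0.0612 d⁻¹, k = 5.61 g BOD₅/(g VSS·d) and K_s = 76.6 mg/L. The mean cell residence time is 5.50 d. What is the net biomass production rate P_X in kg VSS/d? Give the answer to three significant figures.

P_X ≈ 433 kg VSS/d

Effluent substrate depends only on kinetics and SRT: S = K_s(1 + k_d θ_c) / [θ_c(Yk − k_d) − 1] = 76.6 × (1 + 0.0612 × 5.50) / [5.50 × (0.663 × 5.61 − 0.0612) − 1] = 102.4 / 19.12 = 5.355 mg/L.
The observed yield is Y_obs = Y/(1 + k_d·θ_c) = 0.663 / (1 + 0.0612 × 5.50) = 0.663 / 1.337 = 0.4960 g VSS per g BOD₅ removed.
ΔS = 745 − 5.35 = 739.6 mg/L, so the substrate removal rate is 1180 × 739.6/1000 = 872.8 kg BOD₅/d.
P_X = Y_obs · Q(S₀ − S) = 0.4960 × 872.8 = 432.9 kg VSS/d.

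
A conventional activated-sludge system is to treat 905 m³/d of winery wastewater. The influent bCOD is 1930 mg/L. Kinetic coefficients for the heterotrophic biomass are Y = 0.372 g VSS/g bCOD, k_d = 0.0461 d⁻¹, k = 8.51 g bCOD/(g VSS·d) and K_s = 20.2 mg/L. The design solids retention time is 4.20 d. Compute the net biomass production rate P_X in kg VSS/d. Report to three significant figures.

Effluent substrate depends only on kinetics and SRT: S = K_s(1 + k_d θ_c) / [θ_c(Yk − k_d) − 1] = 20.2 × (1 + 0.0461 × 4.20) / [4.20 × (0.372 × 8.51 − 0.0461) − 1] = 24.11 / 12.10 = 1.992 mg/L.
Correct the yield for decay: Y_obs = Y/(1 + k_d θ_c) = 0.372 / (1 + 0.0461 × 4.20) = 0.372 / 1.194 = 0.3117.
Mass of bCOD removed per day: Q(S₀ − S) = 905 × 1928 g/m³ = 1745 kg/d.
So the net sludge growth is P_X = 0.3117 × 1745 = 543.8 kg VSS/d.

P_X ≈ 544 kg VSS/d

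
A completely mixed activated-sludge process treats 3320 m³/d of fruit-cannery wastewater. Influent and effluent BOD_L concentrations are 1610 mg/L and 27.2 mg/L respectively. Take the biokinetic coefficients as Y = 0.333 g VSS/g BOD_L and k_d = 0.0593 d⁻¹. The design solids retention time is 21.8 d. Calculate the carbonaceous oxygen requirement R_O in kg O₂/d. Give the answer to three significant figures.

Y_obs = Y / (1 + k_d θ_c) = 0.333 / (1 + 0.0593 × 21.8) = 0.333 / 2.293 = 0.1452.
Q·(S₀ − S) = 3320 × (1610 − 27.2) × 10⁻³ = 5255 kg/d removed.
Biomass synthesised: P_X = Y_obs × 5255 = 763.2 kg VSS/d.
R_O = Q·(S₀ − S) − 1.42·P_X = 5255 − 1.42 × 763.2 = 4171 kg O₂/d.

R_O ≈ 4170 kg O₂/d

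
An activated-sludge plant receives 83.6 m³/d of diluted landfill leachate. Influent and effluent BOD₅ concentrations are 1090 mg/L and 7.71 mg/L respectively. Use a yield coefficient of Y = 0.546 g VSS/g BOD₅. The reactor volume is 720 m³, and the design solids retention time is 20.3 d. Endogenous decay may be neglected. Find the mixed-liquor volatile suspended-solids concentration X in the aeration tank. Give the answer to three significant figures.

X ≈ 1390 mg/L

X = Y·Q·ΔS·θ_c / V = 0.546 × 83.6 × (1090 − 7.71) × 20.3 / 720 = 1393 mg/L.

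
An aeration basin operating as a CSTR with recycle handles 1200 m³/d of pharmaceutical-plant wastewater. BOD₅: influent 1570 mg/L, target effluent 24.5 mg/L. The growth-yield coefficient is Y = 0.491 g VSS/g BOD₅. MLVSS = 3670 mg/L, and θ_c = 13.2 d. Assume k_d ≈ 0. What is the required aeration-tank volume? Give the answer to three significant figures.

V ≈ 3280 m³

With k_d = 0 the design equation reduces to V = Y Q (S₀−S) θ_c / X = 0.491 × 1200 × (1570 − 24.5) × 13.2 / 3670 = 3275 m³.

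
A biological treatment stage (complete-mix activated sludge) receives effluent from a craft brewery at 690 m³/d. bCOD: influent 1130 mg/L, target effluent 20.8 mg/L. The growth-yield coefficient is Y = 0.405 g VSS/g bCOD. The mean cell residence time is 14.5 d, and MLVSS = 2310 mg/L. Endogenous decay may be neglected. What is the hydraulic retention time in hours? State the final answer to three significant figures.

Biomass mass balance (decay neglected): V·X = Y·Q·(S₀ − S)·θ_c, so V = 0.405 × 690 × (1130 − 20.8) × 14.5 / 2310 = 1946 m³.
τ = V/Q = 1946/690 = 2.820 d, or 67.68 h.

τ ≈ 67.7 h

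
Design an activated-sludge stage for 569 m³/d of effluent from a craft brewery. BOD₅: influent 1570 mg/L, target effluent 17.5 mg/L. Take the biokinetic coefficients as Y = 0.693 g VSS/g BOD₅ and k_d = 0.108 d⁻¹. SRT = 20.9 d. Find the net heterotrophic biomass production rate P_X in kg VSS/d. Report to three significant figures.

Y_obs = Y / (1 + k_d θ_c) = 0.693 / (1 + 0.108 × 20.9) = 0.693 / 3.257 = 0.2128.
Mass of BOD₅ removed per day: Q(S₀ − S) = 569 × 1552 g/m³ = 883.4 kg/d.
So the net sludge growth is P_X = 0.2128 × 883.4 = 187.9 kg VSS/d.

P_X ≈ 188 kg VSS/d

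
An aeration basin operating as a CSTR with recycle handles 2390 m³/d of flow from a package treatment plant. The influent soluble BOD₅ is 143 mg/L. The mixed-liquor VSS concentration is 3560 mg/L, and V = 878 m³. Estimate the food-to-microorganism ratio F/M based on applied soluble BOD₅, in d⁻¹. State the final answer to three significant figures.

F/M ≈ 0.109 d⁻¹

F/M = applied load / biomass = Q·S₀/(V·X) = 2390 × 143 / (878.0 × 3560) = 0.1093 d⁻¹.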